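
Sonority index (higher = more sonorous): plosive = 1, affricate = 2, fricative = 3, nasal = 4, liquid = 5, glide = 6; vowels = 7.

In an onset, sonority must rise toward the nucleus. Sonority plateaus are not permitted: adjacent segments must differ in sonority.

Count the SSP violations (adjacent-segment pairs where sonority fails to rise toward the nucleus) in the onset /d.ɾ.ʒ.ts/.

/d/ is a plosive (sonority 1).
/ɾ/ is a liquid (sonority 5).
/ʒ/ is a fricative (sonority 3).
/ts/ is an affricate (sonority 2).
/d/→/ɾ/: 1→5 (rises) — ok.
/ɾ/→/ʒ/: 5→3 (does not rise) — violation.
/ʒ/→/ts/: 3→2 (does not rise) — violation.

2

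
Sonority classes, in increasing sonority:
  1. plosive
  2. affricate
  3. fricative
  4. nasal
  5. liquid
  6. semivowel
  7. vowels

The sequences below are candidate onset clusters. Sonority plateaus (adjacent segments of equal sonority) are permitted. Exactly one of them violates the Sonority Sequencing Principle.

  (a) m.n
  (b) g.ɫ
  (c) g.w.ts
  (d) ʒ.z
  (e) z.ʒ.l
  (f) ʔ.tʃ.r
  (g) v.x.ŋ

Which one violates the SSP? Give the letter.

(a) sonority 4-4: well-formed.
(b) sonority 1-5: well-formed.
(c) sonority 1-6-2: ill-formed.
(d) sonority 3-3: well-formed.
(e) sonority 3-3-5: well-formed.
(f) sonority 1-2-5: well-formed.
(g) sonority 3-3-4: well-formed.

c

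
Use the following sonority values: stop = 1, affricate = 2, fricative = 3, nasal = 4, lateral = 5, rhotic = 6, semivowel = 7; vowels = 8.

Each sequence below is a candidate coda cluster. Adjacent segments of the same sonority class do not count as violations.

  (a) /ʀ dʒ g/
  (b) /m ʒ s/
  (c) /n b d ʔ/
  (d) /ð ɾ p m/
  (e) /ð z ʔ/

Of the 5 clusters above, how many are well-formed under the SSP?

(a) sonority 6-2-1: well-formed.
(b) sonority 4-3-3: well-formed.
(c) sonority 4-1-1-1: well-formed.
(d) sonority 3-6-1-4: ill-formed.
(e) sonority 3-3-1: well-formed.

4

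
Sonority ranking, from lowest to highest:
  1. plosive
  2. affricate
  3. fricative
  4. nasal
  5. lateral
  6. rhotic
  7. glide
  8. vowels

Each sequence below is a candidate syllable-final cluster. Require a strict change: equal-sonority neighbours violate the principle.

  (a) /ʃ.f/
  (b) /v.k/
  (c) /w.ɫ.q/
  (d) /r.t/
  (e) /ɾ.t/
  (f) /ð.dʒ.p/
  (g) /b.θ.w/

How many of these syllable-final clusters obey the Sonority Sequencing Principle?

5

(a) sonority 3-3: ill-formed.
(b) sonority 3-1: well-formed.
(c) sonority 7-5-1: well-formed.
(d) sonority 6-1: well-formed.
(e) sonority 6-1: well-formed.
(f) sonority 3-2-1: well-formed.
(g) sonority 1-3-7: ill-formed.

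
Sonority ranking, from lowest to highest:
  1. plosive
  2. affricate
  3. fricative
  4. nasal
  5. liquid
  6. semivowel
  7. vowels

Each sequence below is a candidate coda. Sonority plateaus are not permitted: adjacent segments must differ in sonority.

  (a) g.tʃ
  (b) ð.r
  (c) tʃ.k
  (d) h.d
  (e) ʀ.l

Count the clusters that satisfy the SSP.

(a) 1-2 → violates
(b) 3-5 → violates
(c) 2-1 → obeys
(d) 3-1 → obeys
(e) 5-5 → violates

2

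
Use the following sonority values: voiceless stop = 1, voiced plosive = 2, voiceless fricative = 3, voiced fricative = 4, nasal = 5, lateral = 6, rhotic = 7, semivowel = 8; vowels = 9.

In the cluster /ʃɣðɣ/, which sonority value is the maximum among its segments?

4

/ʃ/ — voiceless fricative, sonority 3.
/ɣ/ — voiced fricative, sonority 4.
/ð/ — voiced fricative, sonority 4.
/ɣ/ — voiced fricative, sonority 4.
The maximum is 4.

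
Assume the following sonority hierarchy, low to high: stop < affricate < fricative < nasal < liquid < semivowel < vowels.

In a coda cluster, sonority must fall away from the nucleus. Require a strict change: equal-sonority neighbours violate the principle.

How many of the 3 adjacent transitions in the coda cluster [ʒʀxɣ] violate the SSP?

/ʒ/ is a fricative (sonority 3).
/ʀ/ is a liquid (sonority 5).
/x/ is a fricative (sonority 3).
/ɣ/ is a fricative (sonority 3).
/ʒ/→/ʀ/: 3→5 (does not fall) — violation.
/ʀ/→/x/: 5→3 (falls) — ok.
/x/→/ɣ/: 3→3 (plateau) — violation.

2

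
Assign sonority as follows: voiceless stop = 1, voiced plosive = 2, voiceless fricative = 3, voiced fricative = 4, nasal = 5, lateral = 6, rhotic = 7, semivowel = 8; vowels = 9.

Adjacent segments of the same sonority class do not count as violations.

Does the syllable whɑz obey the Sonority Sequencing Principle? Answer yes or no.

Onset: /w/ is a semivowel (sonority 8), /h/ is a voiceless fricative (sonority 3); then the nucleus /ɑ/ (sonority 9).
Onset profile 8-3-9 — does not rise throughout.
Coda: /z/ is a voiced fricative (sonority 4).
Coda profile 9-4 — falls from the nucleus.

no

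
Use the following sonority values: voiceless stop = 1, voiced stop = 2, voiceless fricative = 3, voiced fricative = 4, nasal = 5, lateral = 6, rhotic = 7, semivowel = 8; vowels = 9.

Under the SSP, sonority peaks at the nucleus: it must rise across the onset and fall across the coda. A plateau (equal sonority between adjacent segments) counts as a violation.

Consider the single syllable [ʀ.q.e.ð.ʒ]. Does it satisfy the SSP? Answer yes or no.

Onset: /ʀ/ is a rhotic (sonority 7), /q/ is a voiceless stop (sonority 1); then the nucleus /e/ (sonority 9).
Onset profile 7-1-9 — does not strictly rise throughout.
Coda: /ð/ is a voiced fricative (sonority 4), /ʒ/ is a voiced fricative (sonority 4).
Coda profile 9-4-4 — does not strictly fall throughout.

no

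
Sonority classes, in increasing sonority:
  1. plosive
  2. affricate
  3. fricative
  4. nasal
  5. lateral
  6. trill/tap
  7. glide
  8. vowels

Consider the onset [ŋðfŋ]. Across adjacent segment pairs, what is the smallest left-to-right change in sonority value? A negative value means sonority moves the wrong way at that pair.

-1

/ŋ/: nasal = 4.
/ð/: fricative = 3.
/f/: fricative = 3.
/ŋ/: nasal = 4.
/ŋ/→/ð/: change -1.
/ð/→/f/: change +0.
/f/→/ŋ/: change +1.
Minimum = -1.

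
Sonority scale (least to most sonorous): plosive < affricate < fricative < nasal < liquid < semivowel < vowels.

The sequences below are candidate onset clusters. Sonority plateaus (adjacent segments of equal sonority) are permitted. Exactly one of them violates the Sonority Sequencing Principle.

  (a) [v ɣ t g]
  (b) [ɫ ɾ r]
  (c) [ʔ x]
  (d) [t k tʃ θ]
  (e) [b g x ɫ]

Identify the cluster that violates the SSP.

(a) [v ɣ t g]: profile 3-3-1-1 — violates.
(b) [ɫ ɾ r]: profile 5-5-5 — obeys.
(c) [ʔ x]: profile 1-3 — obeys.
(d) [t k tʃ θ]: profile 1-1-2-3 — obeys.
(e) [b g x ɫ]: profile 1-1-3-5 — obeys.

a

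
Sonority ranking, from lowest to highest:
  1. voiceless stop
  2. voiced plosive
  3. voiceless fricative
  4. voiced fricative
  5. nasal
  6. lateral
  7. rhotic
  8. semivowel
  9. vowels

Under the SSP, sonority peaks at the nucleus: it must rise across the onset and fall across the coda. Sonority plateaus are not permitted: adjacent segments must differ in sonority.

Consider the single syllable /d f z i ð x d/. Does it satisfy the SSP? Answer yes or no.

yes

Onset: /d/ is a voiced plosive (sonority 2), /f/ is a voiceless fricative (sonority 3), /z/ is a voiced fricative (sonority 4); then the nucleus /i/ (sonority 9).
Onset profile 2-3-4-9 — rises to the nucleus.
Coda: /ð/ is a voiced fricative (sonority 4), /x/ is a voiceless fricative (sonority 3), /d/ is a voiced plosive (sonority 2).
Coda profile 9-4-3-2 — falls from the nucleus.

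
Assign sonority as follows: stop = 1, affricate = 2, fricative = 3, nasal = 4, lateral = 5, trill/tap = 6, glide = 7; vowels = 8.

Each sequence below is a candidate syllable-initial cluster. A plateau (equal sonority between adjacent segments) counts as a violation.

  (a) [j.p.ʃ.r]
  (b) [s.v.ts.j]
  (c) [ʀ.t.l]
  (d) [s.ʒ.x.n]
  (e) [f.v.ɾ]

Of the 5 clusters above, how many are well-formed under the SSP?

(a) [j.p.ʃ.r]: profile 7-1-3-6 — violates.
(b) [s.v.ts.j]: profile 3-3-2-7 — violates.
(c) [ʀ.t.l]: profile 6-1-5 — violates.
(d) [s.ʒ.x.n]: profile 3-3-3-4 — violates.
(e) [f.v.ɾ]: profile 3-3-6 — violates.

0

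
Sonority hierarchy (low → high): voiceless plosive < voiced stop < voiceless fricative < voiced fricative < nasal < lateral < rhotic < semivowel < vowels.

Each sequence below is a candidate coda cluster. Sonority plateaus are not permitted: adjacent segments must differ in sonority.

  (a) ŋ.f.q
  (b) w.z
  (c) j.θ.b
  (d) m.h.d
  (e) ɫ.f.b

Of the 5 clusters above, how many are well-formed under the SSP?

5

(a) ŋ.f.q: profile 5-3-1 — obeys.
(b) w.z: profile 8-4 — obeys.
(c) j.θ.b: profile 8-3-2 — obeys.
(d) m.h.d: profile 5-3-2 — obeys.
(e) ɫ.f.b: profile 6-3-2 — obeys.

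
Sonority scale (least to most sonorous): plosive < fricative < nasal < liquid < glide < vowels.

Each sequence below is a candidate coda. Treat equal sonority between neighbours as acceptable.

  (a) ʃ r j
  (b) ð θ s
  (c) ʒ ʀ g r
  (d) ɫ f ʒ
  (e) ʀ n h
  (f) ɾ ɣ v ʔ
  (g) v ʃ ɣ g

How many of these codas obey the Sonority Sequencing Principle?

5

(a) sonority 2-4-5: ill-formed.
(b) sonority 2-2-2: well-formed.
(c) sonority 2-4-1-4: ill-formed.
(d) sonority 4-2-2: well-formed.
(e) sonority 4-3-2: well-formed.
(f) sonority 4-2-2-1: well-formed.
(g) sonority 2-2-2-1: well-formed.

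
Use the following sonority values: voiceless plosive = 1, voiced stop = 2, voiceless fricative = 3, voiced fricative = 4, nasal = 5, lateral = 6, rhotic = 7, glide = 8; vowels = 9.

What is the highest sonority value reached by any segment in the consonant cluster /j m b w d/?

8

/j/: glide = 8.
/m/: nasal = 5.
/b/: voiced stop = 2.
/w/: glide = 8.
/d/: voiced stop = 2.
The maximum is 8.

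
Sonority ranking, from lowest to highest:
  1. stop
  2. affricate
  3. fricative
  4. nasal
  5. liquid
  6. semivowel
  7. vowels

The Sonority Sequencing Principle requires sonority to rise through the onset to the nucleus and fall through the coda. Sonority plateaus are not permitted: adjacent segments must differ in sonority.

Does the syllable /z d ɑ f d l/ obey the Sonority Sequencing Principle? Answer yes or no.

no

Onset: /z/ is a fricative (sonority 3), /d/ is a stop (sonority 1); then the nucleus /ɑ/ (sonority 7).
Onset profile 3-1-7 — does not strictly rise throughout.
Coda: /f/ is a fricative (sonority 3), /d/ is a stop (sonority 1), /l/ is a liquid (sonority 5).
Coda profile 7-3-1-5 — does not strictly fall throughout.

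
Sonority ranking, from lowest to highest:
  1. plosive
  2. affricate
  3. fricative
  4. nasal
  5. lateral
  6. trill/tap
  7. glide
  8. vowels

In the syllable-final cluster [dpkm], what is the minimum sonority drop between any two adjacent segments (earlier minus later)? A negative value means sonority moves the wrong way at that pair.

/d/: plosive = 1.
/p/: plosive = 1.
/k/: plosive = 1.
/m/: nasal = 4.
/d/→/p/: change +0.
/p/→/k/: change +0.
/k/→/m/: change -3.
Minimum = -3.

-3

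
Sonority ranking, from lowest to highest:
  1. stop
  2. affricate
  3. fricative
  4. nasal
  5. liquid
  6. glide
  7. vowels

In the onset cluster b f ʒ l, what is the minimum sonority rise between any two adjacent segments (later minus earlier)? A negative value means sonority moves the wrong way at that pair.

/b/ — stop, sonority 1.
/f/ — fricative, sonority 3.
/ʒ/ — fricative, sonority 3.
/l/ — liquid, sonority 5.
/b/→/f/: change +2.
/f/→/ʒ/: change +0.
/ʒ/→/l/: change +2.
Minimum = 0.

0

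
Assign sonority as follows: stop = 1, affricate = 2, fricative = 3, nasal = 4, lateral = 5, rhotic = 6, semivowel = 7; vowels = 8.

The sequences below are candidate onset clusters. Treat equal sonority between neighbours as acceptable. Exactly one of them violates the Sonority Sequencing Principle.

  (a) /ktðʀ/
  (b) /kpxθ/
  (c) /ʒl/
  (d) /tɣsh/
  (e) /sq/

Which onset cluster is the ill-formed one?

e

(a) /ktðʀ/: profile 1-1-3-6 — obeys.
(b) /kpxθ/: profile 1-1-3-3 — obeys.
(c) /ʒl/: profile 3-5 — obeys.
(d) /tɣsh/: profile 1-3-3-3 — obeys.
(e) /sq/: profile 3-1 — violates.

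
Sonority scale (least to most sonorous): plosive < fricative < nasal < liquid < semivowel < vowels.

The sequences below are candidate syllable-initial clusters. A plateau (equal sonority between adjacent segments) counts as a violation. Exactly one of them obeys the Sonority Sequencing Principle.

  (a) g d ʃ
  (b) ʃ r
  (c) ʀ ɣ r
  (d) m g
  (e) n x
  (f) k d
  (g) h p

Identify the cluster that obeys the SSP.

(a) 1-1-2 → violates
(b) 2-4 → obeys
(c) 4-2-4 → violates
(d) 3-1 → violates
(e) 3-2 → violates
(f) 1-1 → violates
(g) 2-1 → violates

b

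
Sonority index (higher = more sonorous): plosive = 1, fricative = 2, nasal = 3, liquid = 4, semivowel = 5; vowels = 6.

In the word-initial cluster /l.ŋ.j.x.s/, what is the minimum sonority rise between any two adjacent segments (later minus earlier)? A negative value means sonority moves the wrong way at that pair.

-3

/l/ is a liquid (sonority 4).
/ŋ/ is a nasal (sonority 3).
/j/ is a semivowel (sonority 5).
/x/ is a fricative (sonority 2).
/s/ is a fricative (sonority 2).
/l/→/ŋ/: change -1.
/ŋ/→/j/: change +2.
/j/→/x/: change -3.
/x/→/s/: change +0.
Minimum = -3.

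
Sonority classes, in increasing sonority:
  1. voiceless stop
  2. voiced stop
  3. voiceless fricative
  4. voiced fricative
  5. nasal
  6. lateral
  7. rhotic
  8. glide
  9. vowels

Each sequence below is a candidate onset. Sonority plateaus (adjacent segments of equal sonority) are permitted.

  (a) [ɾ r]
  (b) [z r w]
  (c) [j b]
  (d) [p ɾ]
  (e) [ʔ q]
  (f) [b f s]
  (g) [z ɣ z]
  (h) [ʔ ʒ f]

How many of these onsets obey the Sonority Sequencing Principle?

6

(a) [ɾ r]: profile 7-7 — obeys.
(b) [z r w]: profile 4-7-8 — obeys.
(c) [j b]: profile 8-2 — violates.
(d) [p ɾ]: profile 1-7 — obeys.
(e) [ʔ q]: profile 1-1 — obeys.
(f) [b f s]: profile 2-3-3 — obeys.
(g) [z ɣ z]: profile 4-4-4 — obeys.
(h) [ʔ ʒ f]: profile 1-4-3 — violates.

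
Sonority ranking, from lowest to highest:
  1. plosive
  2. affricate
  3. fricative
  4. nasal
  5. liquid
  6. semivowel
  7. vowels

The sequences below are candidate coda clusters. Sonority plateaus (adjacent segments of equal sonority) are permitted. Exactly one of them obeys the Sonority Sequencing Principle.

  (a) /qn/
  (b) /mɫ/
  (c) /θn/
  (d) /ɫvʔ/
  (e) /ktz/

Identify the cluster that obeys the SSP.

d

(a) sonority 1-4: ill-formed.
(b) sonority 4-5: ill-formed.
(c) sonority 3-4: ill-formed.
(d) sonority 5-3-1: well-formed.
(e) sonority 1-1-3: ill-formed.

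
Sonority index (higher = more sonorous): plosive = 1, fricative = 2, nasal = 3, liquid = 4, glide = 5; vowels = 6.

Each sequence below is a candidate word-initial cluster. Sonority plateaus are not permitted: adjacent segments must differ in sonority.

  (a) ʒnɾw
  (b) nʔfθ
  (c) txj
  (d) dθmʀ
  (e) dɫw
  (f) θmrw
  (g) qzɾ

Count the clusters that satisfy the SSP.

6

(a) ʒnɾw: profile 2-3-4-5 — obeys.
(b) nʔfθ: profile 3-1-2-2 — violates.
(c) txj: profile 1-2-5 — obeys.
(d) dθmʀ: profile 1-2-3-4 — obeys.
(e) dɫw: profile 1-4-5 — obeys.
(f) θmrw: profile 2-3-4-5 — obeys.
(g) qzɾ: profile 1-2-4 — obeys.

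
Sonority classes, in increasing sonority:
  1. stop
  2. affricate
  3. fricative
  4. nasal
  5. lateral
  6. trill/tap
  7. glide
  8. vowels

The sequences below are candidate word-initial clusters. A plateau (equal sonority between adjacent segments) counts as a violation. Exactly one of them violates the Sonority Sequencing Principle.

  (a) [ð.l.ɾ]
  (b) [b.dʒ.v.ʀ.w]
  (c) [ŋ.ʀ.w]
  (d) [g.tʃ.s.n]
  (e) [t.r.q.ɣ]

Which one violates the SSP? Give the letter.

e

(a) sonority 3-5-6: well-formed.
(b) sonority 1-2-3-6-7: well-formed.
(c) sonority 4-6-7: well-formed.
(d) sonority 1-2-3-4: well-formed.
(e) sonority 1-6-1-3: ill-formed.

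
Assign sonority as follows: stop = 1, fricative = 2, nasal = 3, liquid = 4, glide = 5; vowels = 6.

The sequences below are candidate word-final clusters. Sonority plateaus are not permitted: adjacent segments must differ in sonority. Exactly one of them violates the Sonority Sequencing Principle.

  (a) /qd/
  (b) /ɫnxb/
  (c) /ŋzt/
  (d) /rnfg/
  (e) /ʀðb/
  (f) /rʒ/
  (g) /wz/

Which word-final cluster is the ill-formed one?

(a) 1-1 → violates
(b) 4-3-2-1 → obeys
(c) 3-2-1 → obeys
(d) 4-3-2-1 → obeys
(e) 4-2-1 → obeys
(f) 4-2 → obeys
(g) 5-2 → obeys

a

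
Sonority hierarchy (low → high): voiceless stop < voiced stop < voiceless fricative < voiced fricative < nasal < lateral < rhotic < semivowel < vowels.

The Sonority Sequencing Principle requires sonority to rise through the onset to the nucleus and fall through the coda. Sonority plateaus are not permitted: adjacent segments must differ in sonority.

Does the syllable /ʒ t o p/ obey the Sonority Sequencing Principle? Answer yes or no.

no

Onset: /ʒ/ is a voiced fricative (sonority 4), /t/ is a voiceless stop (sonority 1); then the nucleus /o/ (sonority 9).
Onset profile 4-1-9 — does not strictly rise throughout.
Coda: /p/ is a voiceless stop (sonority 1).
Coda profile 9-1 — falls from the nucleus.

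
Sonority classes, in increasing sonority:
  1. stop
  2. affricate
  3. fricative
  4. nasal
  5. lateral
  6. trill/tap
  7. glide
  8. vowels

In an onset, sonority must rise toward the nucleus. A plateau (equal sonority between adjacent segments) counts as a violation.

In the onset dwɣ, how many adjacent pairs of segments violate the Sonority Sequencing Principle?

/d/ — stop, sonority 1.
/w/ — glide, sonority 7.
/ɣ/ — fricative, sonority 3.
/d/→/w/: 1→7 (rises) — ok.
/w/→/ɣ/: 7→3 (does not rise) — violation.

1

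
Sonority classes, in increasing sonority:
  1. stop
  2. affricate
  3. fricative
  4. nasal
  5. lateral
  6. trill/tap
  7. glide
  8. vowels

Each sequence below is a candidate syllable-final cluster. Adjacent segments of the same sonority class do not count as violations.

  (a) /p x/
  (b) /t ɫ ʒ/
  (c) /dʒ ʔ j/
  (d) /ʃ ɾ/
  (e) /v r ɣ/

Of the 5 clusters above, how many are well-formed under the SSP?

0

(a) 1-3 → violates
(b) 1-5-3 → violates
(c) 2-1-7 → violates
(d) 3-6 → violates
(e) 3-6-3 → violates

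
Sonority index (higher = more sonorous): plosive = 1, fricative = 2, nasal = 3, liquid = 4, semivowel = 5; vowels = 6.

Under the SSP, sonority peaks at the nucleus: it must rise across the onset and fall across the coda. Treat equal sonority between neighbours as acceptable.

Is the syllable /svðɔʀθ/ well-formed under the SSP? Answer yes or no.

yes

Onset: /s/ is a fricative (sonority 2), /v/ is a fricative (sonority 2), /ð/ is a fricative (sonority 2); then the nucleus /ɔ/ (sonority 6).
Onset profile 2-2-2-6 — rises to the nucleus.
Coda: /ʀ/ is a liquid (sonority 4), /θ/ is a fricative (sonority 2).
Coda profile 6-4-2 — falls from the nucleus.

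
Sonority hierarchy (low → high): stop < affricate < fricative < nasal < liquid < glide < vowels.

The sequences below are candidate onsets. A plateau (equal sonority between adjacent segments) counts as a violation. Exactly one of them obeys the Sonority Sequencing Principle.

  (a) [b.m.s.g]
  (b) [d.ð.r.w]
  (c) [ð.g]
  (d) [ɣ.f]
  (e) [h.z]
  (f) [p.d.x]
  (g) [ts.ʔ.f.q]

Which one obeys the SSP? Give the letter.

b

(a) 1-4-3-1 → violates
(b) 1-3-5-6 → obeys
(c) 3-1 → violates
(d) 3-3 → violates
(e) 3-3 → violates
(f) 1-1-3 → violates
(g) 2-1-3-1 → violates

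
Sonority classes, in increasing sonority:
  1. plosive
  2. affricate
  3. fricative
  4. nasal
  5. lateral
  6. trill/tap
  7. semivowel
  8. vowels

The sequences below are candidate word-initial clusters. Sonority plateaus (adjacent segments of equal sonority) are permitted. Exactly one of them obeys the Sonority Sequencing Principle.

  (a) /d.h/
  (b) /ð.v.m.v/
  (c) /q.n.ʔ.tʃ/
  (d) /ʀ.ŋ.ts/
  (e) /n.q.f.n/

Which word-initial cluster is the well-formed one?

a

(a) /d.h/: profile 1-3 — obeys.
(b) /ð.v.m.v/: profile 3-3-4-3 — violates.
(c) /q.n.ʔ.tʃ/: profile 1-4-1-2 — violates.
(d) /ʀ.ŋ.ts/: profile 6-4-2 — violates.
(e) /n.q.f.n/: profile 4-1-3-4 — violates.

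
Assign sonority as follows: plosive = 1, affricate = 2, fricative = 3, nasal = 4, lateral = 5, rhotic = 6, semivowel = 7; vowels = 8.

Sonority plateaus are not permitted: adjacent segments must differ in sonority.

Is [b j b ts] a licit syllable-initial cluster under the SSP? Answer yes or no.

no

/b/: plosive = 1.
/j/: semivowel = 7.
/b/: plosive = 1.
/ts/: affricate = 2.
The profile is 1-7-1-2. Between /j/ (7) and /b/ (1) sonority does not rise, so the cluster violates the SSP.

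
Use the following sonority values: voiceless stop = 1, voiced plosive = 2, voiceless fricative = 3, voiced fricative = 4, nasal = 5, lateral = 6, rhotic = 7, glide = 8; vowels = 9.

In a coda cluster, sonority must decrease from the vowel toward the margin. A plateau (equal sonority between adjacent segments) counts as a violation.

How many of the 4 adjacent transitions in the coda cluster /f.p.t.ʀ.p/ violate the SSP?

2

/f/ is a voiceless fricative (sonority 3).
/p/ is a voiceless stop (sonority 1).
/t/ is a voiceless stop (sonority 1).
/ʀ/ is a rhotic (sonority 7).
/p/ is a voiceless stop (sonority 1).
/f/→/p/: 3→1 (falls) — ok.
/p/→/t/: 1→1 (plateau) — violation.
/t/→/ʀ/: 1→7 (does not fall) — violation.
/ʀ/→/p/: 7→1 (falls) — ok.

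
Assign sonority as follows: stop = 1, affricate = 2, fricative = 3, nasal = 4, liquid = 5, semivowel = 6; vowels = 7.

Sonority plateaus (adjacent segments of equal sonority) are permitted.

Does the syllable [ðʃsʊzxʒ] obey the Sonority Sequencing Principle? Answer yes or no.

yes

Onset: /ð/ is a fricative (sonority 3), /ʃ/ is a fricative (sonority 3), /s/ is a fricative (sonority 3); then the nucleus /ʊ/ (sonority 7).
Onset profile 3-3-3-7 — rises to the nucleus.
Coda: /z/ is a fricative (sonority 3), /x/ is a fricative (sonority 3), /ʒ/ is a fricative (sonority 3).
Coda profile 7-3-3-3 — falls from the nucleus.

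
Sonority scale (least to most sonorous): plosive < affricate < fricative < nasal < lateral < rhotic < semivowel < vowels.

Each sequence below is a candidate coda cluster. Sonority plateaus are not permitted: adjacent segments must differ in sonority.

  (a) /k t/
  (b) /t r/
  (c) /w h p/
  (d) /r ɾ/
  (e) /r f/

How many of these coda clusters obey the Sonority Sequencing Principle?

(a) sonority 1-1: ill-formed.
(b) sonority 1-6: ill-formed.
(c) sonority 7-3-1: well-formed.
(d) sonority 6-6: ill-formed.
(e) sonority 6-3: well-formed.

2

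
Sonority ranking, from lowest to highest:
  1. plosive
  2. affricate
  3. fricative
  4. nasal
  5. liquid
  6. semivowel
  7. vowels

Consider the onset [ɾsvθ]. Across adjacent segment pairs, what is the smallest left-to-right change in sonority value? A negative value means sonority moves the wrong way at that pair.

-2

/ɾ/ — liquid, sonority 5.
/s/ — fricative, sonority 3.
/v/ — fricative, sonority 3.
/θ/ — fricative, sonority 3.
/ɾ/→/s/: change -2.
/s/→/v/: change +0.
/v/→/θ/: change +0.
Minimum = -2.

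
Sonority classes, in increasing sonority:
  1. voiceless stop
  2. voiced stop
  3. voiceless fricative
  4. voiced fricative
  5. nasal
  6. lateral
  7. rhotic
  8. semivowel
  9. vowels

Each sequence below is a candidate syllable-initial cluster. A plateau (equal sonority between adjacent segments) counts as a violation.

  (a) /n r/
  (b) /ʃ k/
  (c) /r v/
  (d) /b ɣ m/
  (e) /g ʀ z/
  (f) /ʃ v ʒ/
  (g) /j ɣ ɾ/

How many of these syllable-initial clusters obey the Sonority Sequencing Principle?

2

(a) /n r/: profile 5-7 — obeys.
(b) /ʃ k/: profile 3-1 — violates.
(c) /r v/: profile 7-4 — violates.
(d) /b ɣ m/: profile 2-4-5 — obeys.
(e) /g ʀ z/: profile 2-7-4 — violates.
(f) /ʃ v ʒ/: profile 3-4-4 — violates.
(g) /j ɣ ɾ/: profile 8-4-7 — violates.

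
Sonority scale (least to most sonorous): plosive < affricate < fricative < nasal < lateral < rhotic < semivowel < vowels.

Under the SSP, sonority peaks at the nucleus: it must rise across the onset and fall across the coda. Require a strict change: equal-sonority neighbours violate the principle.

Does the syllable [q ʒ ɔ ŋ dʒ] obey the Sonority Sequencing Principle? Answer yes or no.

Onset: /q/ is a plosive (sonority 1), /ʒ/ is a fricative (sonority 3); then the nucleus /ɔ/ (sonority 8).
Onset profile 1-3-8 — rises to the nucleus.
Coda: /ŋ/ is a nasal (sonority 4), /dʒ/ is an affricate (sonority 2).
Coda profile 8-4-2 — falls from the nucleus.

yes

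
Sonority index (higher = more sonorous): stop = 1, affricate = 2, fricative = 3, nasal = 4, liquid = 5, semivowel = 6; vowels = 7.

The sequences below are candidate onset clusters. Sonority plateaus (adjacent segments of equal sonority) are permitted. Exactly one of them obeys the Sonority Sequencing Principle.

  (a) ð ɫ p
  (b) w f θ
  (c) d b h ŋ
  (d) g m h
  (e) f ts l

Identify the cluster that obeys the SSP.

(a) 3-5-1 → violates
(b) 6-3-3 → violates
(c) 1-1-3-4 → obeys
(d) 1-4-3 → violates
(e) 3-2-5 → violates

c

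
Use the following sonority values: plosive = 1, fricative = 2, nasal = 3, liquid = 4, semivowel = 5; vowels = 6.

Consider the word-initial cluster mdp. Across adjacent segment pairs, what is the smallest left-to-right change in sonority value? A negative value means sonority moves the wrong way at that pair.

/m/: nasal = 3.
/d/: plosive = 1.
/p/: plosive = 1.
/m/→/d/: change -2.
/d/→/p/: change +0.
Minimum = -2.

-2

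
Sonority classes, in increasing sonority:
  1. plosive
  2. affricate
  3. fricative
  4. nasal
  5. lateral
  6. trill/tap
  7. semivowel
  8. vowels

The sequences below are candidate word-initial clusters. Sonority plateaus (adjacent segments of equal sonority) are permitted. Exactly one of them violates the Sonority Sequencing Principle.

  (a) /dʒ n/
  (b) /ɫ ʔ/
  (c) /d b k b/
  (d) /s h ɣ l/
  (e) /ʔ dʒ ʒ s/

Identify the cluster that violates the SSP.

b

(a) sonority 2-4: well-formed.
(b) sonority 5-1: ill-formed.
(c) sonority 1-1-1-1: well-formed.
(d) sonority 3-3-3-5: well-formed.
(e) sonority 1-2-3-3: well-formed.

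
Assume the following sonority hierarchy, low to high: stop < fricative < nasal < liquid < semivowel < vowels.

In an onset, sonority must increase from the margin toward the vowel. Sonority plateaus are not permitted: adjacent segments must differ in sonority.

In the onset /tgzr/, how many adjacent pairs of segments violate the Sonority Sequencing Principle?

1

/t/: stop = 1.
/g/: stop = 1.
/z/: fricative = 2.
/r/: liquid = 4.
/t/→/g/: 1→1 (plateau) — violation.
/g/→/z/: 1→2 (rises) — ok.
/z/→/r/: 2→4 (rises) — ok.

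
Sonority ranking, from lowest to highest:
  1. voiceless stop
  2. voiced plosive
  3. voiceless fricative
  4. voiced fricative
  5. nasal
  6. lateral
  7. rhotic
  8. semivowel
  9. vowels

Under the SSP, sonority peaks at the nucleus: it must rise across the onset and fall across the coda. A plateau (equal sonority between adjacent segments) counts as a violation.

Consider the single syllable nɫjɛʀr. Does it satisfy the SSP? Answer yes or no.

no

Onset: /n/ is a nasal (sonority 5), /ɫ/ is a lateral (sonority 6), /j/ is a semivowel (sonority 8); then the nucleus /ɛ/ (sonority 9).
Onset profile 5-6-8-9 — rises to the nucleus.
Coda: /ʀ/ is a rhotic (sonority 7), /r/ is a rhotic (sonority 7).
Coda profile 9-7-7 — does not strictly fall throughout.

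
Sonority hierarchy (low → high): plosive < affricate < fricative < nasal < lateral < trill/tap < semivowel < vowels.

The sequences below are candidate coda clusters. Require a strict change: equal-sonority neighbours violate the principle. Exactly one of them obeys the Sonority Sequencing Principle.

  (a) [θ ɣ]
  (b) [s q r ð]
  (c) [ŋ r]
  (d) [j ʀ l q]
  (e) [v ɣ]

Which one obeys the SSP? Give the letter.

d

(a) [θ ɣ]: profile 3-3 — violates.
(b) [s q r ð]: profile 3-1-6-3 — violates.
(c) [ŋ r]: profile 4-6 — violates.
(d) [j ʀ l q]: profile 7-6-5-1 — obeys.
(e) [v ɣ]: profile 3-3 — violates.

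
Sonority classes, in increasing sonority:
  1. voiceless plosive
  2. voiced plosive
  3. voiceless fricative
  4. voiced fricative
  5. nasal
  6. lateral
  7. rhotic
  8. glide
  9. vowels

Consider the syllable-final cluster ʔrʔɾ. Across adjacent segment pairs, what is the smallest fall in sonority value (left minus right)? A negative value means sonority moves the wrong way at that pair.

/ʔ/ is a voiceless plosive (sonority 1).
/r/ is a rhotic (sonority 7).
/ʔ/ is a voiceless plosive (sonority 1).
/ɾ/ is a rhotic (sonority 7).
/ʔ/→/r/: change -6.
/r/→/ʔ/: change +6.
/ʔ/→/ɾ/: change -6.
Minimum = -6.

-6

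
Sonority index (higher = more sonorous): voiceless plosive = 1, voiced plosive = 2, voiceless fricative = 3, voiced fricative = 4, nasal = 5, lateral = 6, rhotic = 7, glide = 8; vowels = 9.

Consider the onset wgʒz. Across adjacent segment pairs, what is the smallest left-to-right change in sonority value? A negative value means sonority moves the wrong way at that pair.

/w/ — glide, sonority 8.
/g/ — voiced plosive, sonority 2.
/ʒ/ — voiced fricative, sonority 4.
/z/ — voiced fricative, sonority 4.
/w/→/g/: change -6.
/g/→/ʒ/: change +2.
/ʒ/→/z/: change +0.
Minimum = -6.

-6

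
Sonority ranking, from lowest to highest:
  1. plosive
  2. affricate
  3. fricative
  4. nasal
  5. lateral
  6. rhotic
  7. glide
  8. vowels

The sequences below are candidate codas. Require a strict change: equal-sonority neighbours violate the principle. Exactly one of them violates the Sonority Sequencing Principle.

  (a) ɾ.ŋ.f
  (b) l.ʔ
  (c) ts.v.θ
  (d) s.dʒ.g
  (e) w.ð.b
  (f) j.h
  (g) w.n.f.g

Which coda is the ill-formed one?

(a) sonority 6-4-3: well-formed.
(b) sonority 5-1: well-formed.
(c) sonority 2-3-3: ill-formed.
(d) sonority 3-2-1: well-formed.
(e) sonority 7-3-1: well-formed.
(f) sonority 7-3: well-formed.
(g) sonority 7-4-3-1: well-formed.

c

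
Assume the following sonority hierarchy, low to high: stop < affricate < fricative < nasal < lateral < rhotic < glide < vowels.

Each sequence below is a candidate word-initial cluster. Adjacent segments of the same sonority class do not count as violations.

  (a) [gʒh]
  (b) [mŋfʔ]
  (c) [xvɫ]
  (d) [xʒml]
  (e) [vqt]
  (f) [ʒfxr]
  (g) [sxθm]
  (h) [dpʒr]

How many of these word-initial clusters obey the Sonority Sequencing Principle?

6

(a) sonority 1-3-3: well-formed.
(b) sonority 4-4-3-1: ill-formed.
(c) sonority 3-3-5: well-formed.
(d) sonority 3-3-4-5: well-formed.
(e) sonority 3-1-1: ill-formed.
(f) sonority 3-3-3-6: well-formed.
(g) sonority 3-3-3-4: well-formed.
(h) sonority 1-1-3-6: well-formed.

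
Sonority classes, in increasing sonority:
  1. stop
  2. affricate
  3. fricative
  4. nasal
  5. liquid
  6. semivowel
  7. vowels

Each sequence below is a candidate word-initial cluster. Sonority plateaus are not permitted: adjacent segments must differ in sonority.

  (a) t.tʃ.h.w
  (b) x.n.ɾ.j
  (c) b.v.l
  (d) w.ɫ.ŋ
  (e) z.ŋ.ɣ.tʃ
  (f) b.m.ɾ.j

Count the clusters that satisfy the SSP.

(a) t.tʃ.h.w: profile 1-2-3-6 — obeys.
(b) x.n.ɾ.j: profile 3-4-5-6 — obeys.
(c) b.v.l: profile 1-3-5 — obeys.
(d) w.ɫ.ŋ: profile 6-5-4 — violates.
(e) z.ŋ.ɣ.tʃ: profile 3-4-3-2 — violates.
(f) b.m.ɾ.j: profile 1-4-5-6 — obeys.

4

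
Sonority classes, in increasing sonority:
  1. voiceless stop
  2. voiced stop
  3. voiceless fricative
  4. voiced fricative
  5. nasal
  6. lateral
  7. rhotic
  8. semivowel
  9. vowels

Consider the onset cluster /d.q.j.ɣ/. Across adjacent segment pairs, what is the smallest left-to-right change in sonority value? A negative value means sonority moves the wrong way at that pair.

/d/: voiced stop = 2.
/q/: voiceless stop = 1.
/j/: semivowel = 8.
/ɣ/: voiced fricative = 4.
/d/→/q/: change -1.
/q/→/j/: change +7.
/j/→/ɣ/: change -4.
Minimum = -4.

-4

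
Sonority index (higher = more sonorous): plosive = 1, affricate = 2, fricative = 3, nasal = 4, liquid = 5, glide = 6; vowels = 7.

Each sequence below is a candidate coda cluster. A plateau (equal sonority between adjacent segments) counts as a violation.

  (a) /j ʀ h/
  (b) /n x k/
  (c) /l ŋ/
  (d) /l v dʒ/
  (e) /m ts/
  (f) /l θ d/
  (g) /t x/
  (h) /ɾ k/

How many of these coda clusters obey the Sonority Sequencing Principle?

7

(a) sonority 6-5-3: well-formed.
(b) sonority 4-3-1: well-formed.
(c) sonority 5-4: well-formed.
(d) sonority 5-3-2: well-formed.
(e) sonority 4-2: well-formed.
(f) sonority 5-3-1: well-formed.
(g) sonority 1-3: ill-formed.
(h) sonority 5-1: well-formed.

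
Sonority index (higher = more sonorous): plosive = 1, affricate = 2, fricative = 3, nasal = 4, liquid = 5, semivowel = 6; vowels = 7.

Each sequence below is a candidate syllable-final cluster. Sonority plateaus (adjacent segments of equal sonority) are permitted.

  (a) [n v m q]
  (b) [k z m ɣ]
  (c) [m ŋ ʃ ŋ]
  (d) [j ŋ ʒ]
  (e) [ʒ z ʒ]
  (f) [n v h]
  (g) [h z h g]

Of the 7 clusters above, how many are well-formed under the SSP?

4

(a) sonority 4-3-4-1: ill-formed.
(b) sonority 1-3-4-3: ill-formed.
(c) sonority 4-4-3-4: ill-formed.
(d) sonority 6-4-3: well-formed.
(e) sonority 3-3-3: well-formed.
(f) sonority 4-3-3: well-formed.
(g) sonority 3-3-3-1: well-formed.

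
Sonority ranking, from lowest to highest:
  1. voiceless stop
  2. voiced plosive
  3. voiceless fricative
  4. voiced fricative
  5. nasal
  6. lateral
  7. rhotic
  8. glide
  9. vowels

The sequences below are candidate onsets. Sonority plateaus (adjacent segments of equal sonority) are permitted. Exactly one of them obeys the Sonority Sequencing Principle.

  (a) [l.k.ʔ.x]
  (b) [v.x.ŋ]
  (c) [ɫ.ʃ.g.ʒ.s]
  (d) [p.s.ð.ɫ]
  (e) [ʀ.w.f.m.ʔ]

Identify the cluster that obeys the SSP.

d

(a) [l.k.ʔ.x]: profile 6-1-1-3 — violates.
(b) [v.x.ŋ]: profile 4-3-5 — violates.
(c) [ɫ.ʃ.g.ʒ.s]: profile 6-3-2-4-3 — violates.
(d) [p.s.ð.ɫ]: profile 1-3-4-6 — obeys.
(e) [ʀ.w.f.m.ʔ]: profile 7-8-3-5-1 — violates.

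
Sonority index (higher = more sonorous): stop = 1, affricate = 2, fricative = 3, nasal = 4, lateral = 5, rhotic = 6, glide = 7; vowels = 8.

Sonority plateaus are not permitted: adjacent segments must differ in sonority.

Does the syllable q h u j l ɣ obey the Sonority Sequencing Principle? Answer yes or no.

Onset: /q/ is a stop (sonority 1), /h/ is a fricative (sonority 3); then the nucleus /u/ (sonority 8).
Onset profile 1-3-8 — rises to the nucleus.
Coda: /j/ is a glide (sonority 7), /l/ is a lateral (sonority 5), /ɣ/ is a fricative (sonority 3).
Coda profile 8-7-5-3 — falls from the nucleus.

yes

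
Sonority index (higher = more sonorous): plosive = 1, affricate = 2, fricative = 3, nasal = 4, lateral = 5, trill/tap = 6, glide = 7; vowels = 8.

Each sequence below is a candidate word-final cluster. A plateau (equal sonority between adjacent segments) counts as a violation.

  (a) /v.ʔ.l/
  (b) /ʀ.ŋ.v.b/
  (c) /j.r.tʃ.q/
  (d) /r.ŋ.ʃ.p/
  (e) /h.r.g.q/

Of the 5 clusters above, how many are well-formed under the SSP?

(a) sonority 3-1-5: ill-formed.
(b) sonority 6-4-3-1: well-formed.
(c) sonority 7-6-2-1: well-formed.
(d) sonority 6-4-3-1: well-formed.
(e) sonority 3-6-1-1: ill-formed.

3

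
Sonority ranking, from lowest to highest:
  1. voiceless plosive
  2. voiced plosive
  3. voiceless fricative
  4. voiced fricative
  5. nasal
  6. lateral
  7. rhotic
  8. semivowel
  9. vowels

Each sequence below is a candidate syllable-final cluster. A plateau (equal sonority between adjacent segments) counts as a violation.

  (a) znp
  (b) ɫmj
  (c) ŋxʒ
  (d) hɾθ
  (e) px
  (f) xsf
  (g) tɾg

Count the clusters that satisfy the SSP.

(a) 4-5-1 → violates
(b) 6-5-8 → violates
(c) 5-3-4 → violates
(d) 3-7-3 → violates
(e) 1-3 → violates
(f) 3-3-3 → violates
(g) 1-7-2 → violates

0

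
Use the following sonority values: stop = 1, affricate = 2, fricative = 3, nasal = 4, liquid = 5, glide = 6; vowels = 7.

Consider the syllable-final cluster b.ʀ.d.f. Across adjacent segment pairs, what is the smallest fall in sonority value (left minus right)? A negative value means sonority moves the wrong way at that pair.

-4

/b/: stop = 1.
/ʀ/: liquid = 5.
/d/: stop = 1.
/f/: fricative = 3.
/b/→/ʀ/: change -4.
/ʀ/→/d/: change +4.
/d/→/f/: change -2.
Minimum = -4.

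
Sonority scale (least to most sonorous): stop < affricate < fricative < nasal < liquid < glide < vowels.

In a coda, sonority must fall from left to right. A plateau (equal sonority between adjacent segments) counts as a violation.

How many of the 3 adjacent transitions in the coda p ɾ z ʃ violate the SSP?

/p/ — stop, sonority 1.
/ɾ/ — liquid, sonority 5.
/z/ — fricative, sonority 3.
/ʃ/ — fricative, sonority 3.
/p/→/ɾ/: 1→5 (does not fall) — violation.
/ɾ/→/z/: 5→3 (falls) — ok.
/z/→/ʃ/: 3→3 (plateau) — violation.

2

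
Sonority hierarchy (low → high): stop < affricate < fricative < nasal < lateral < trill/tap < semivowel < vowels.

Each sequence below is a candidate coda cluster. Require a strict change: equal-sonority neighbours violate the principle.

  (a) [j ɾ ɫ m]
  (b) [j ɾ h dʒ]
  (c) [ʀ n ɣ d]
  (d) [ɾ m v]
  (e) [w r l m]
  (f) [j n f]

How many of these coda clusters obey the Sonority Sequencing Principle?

6

(a) sonority 7-6-5-4: well-formed.
(b) sonority 7-6-3-2: well-formed.
(c) sonority 6-4-3-1: well-formed.
(d) sonority 6-4-3: well-formed.
(e) sonority 7-6-5-4: well-formed.
(f) sonority 7-4-3: well-formed.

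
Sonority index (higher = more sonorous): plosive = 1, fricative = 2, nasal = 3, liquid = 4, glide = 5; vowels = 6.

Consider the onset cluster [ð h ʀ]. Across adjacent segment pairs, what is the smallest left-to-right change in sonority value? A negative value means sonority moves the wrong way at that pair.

/ð/ is a fricative (sonority 2).
/h/ is a fricative (sonority 2).
/ʀ/ is a liquid (sonority 4).
/ð/→/h/: change +0.
/h/→/ʀ/: change +2.
Minimum = 0.

0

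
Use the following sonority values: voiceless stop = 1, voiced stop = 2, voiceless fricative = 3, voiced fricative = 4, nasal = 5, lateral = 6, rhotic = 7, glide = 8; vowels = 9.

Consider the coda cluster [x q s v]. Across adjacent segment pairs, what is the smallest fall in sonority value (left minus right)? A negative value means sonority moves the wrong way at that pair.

/x/: voiceless fricative = 3.
/q/: voiceless stop = 1.
/s/: voiceless fricative = 3.
/v/: voiced fricative = 4.
/x/→/q/: change +2.
/q/→/s/: change -2.
/s/→/v/: change -1.
Minimum = -2.

-2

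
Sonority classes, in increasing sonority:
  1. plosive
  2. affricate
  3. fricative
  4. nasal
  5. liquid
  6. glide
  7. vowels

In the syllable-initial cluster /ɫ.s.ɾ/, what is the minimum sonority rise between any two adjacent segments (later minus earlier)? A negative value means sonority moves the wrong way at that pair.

-2

/ɫ/ is a liquid (sonority 5).
/s/ is a fricative (sonority 3).
/ɾ/ is a liquid (sonority 5).
/ɫ/→/s/: change -2.
/s/→/ɾ/: change +2.
Minimum = -2.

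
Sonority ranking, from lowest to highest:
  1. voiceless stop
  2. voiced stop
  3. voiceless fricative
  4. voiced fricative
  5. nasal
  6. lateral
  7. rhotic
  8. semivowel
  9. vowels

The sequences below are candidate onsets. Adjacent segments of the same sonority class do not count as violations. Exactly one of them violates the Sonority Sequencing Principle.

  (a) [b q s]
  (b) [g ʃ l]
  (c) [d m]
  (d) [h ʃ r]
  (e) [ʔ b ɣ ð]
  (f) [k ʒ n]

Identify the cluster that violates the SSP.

(a) 2-1-3 → violates
(b) 2-3-6 → obeys
(c) 2-5 → obeys
(d) 3-3-7 → obeys
(e) 1-2-4-4 → obeys
(f) 1-4-5 → obeys

a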